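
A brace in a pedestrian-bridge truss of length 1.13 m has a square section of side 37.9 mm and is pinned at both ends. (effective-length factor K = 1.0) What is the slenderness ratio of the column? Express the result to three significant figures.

λ ≈ 103

For a square r = a/√12 = 37.9/√12 = 10.94 mm
L_e = K·L = 1 × 1.13 m = 1.130 m = 1130.0 mm
λ = L_e / r_min = 1130.0 / 10.94 = 103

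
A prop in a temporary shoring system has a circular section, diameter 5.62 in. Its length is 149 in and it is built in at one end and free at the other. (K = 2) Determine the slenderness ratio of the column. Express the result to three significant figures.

λ ≈ 212

For a solid circle r = d/4 = 5.62/4 = 1.405 in
L_e = K·L = 2 × 149 = 298.0 in
λ = L_e / r_min = 298.00 / 1.405 = 212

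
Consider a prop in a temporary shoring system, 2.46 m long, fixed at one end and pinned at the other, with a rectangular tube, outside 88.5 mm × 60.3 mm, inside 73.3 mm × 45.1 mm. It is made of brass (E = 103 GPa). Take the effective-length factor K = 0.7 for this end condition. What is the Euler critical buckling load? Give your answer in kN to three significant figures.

P_cr ≈ 362 kN

Weak-axis I_min = (h_o·b_o³ − h_i·b_i³)/12 with b_o = 60.3, b_i = 45.10 mm (shorter outer/inner sides).
I_min = (88.5×60.3³ − 73.30×45.10³)/12 = 1.057×10^6 mm⁴
I = 1.057×10^6 mm⁴ = 1.057×10^-6 m⁴
Effective length L_e = K·L = 0.7 × 2.46 = 1.722 m
P_cr = π²EI / L_e² = π² × 103×10⁹ × 1.057×10^-6 / 1.722² = 3.623×10^5 N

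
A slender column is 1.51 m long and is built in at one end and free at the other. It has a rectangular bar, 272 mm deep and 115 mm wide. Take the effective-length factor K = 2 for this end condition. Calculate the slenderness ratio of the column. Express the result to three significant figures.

λ ≈ 91.0

For a rectangle r_min = b/√12 = 115/√12 = 33.20 mm
L_e = K·L = 2 × 1.51 m = 3.020 m = 3020.0 mm
λ = L_e / r_min = 3020.0 / 33.20 = 91.0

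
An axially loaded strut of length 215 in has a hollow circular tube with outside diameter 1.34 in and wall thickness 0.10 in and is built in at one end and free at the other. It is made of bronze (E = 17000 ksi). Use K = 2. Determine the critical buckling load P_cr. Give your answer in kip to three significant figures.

Inner diameter d_i = 1.34 − 2×0.10 = 1.140 in
I = π(d_o⁴ − d_i⁴)/64 = π(1.34⁴ − 1.140⁴)/64 = 7.536×10^-2 in⁴
Effective length L_e = K·L = 2 × 215 = 430.0 in
P_cr = π²EI / L_e² = π² × 17000×10³ × 7.536×10^-2 / 430.0² = 68.38 lb

P_cr ≈ 0.0684 kip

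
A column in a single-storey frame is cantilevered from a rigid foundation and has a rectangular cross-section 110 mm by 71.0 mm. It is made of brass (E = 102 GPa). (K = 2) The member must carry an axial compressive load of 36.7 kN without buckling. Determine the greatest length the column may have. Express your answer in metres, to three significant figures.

L_max ≈ 4.74 m

Buckling occurs about the weak axis: I_min = h·b³/12 with b = 71.0 mm (the shorter side).
I_min = 110×71.0³/12 = 3.281×10^6 mm⁴
I = 3.281×10^-6 m⁴
At the buckling limit P_cr = P = 3.670×10^4 N
From P_cr = π²EI/(K·L)²:  L = (1/K)·√(π²EI/P_cr) = (1/2)·√(π²×1.02×10^11×3.281×10^-6/3.670×10^4)
L = 4.74 m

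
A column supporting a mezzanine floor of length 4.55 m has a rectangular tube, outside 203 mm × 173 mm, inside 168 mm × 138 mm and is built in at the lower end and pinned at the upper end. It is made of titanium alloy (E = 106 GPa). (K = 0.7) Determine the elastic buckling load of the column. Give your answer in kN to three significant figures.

P_cr ≈ 5240 kN

Weak-axis I_min = (h_o·b_o³ − h_i·b_i³)/12 with b_o = 173, b_i = 138.0 mm (shorter outer/inner sides).
I_min = (203×173³ − 168.0×138.0³)/12 = 5.080×10^7 mm⁴
I = 5.080×10^7 mm⁴ = 5.080×10^-5 m⁴
Effective length L_e = K·L = 0.7 × 4.55 = 3.185 m
P_cr = π²EI / L_e² = π² × 106×10⁹ × 5.080×10^-5 / 3.185² = 5.239×10^6 N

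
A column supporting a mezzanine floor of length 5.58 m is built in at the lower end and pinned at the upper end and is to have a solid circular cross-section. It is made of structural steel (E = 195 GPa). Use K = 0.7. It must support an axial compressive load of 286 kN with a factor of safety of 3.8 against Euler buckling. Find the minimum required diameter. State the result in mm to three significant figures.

Required P_cr = n·P = 3.8 × 286 = 1087 kN
L_e = K·L = 0.7 × 5.58 = 3.906 m
Required I = P_cr·L_e²/(π²E) = 1.087×10^6 × 3.906² / (π² × 1.95×10^11) = 8.615×10^-6 m⁴
I_req = 8.615×10^6 mm⁴
Solid circle: I = πd⁴/64  ⇒  d = (64I/π)^(1/4) = (64×8.615×10^6/π)^(1/4) = 115 mm

d ≈ 115 mm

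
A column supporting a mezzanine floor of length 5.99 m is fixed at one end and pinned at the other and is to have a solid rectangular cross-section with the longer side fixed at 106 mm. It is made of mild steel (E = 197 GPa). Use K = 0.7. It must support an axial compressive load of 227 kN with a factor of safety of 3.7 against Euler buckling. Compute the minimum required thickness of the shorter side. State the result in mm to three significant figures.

Required P_cr = n·P = 3.7 × 227 = 839.9 kN
L_e = K·L = 0.7 × 5.99 = 4.193 m
Required I = P_cr·L_e²/(π²E) = 8.399×10^5 × 4.193² / (π² × 1.97×10^11) = 7.595×10^-6 m⁴
I_req = 7.595×10^6 mm⁴
Rectangle, weak axis: I_min = h·b³/12 with h = 106 mm fixed  ⇒  b = (12I/h)^(1/3) = 95.1 mm

b ≈ 95.1 mm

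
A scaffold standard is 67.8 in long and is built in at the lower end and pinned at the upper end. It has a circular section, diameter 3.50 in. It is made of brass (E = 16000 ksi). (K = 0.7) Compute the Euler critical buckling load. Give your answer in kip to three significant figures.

I = πd⁴/64 = π×3.50⁴/64 = 7.366 in⁴
Effective length L_e = K·L = 0.7 × 67.8 = 47.46 in
P_cr = π²EI / L_e² = π² × 16000×10³ × 7.366 / 47.46² = 5.164×10^5 lb

P_cr ≈ 516 kip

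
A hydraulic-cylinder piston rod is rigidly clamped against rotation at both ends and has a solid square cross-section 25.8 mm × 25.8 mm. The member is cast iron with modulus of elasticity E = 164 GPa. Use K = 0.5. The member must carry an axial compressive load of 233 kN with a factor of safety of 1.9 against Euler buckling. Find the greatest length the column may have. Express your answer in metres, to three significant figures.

I = a⁴/12 = 25.8⁴/12 = 3.692×10^4 mm⁴
I = 3.692×10^-8 m⁴
Required critical load P_cr = n·P = 1.9 × 233 = 442.7 kN = 4.427×10^5 N
From P_cr = π²EI/(K·L)²:  L = (1/K)·√(π²EI/P_cr) = (1/0.5)·√(π²×1.64×10^11×3.692×10^-8/4.427×10^5)
L = 0.735 m

L_max ≈ 0.735 m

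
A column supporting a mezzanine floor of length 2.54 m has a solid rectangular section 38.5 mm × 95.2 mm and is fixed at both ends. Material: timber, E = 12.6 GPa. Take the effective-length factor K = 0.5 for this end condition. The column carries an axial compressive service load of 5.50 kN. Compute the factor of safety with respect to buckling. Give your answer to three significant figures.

Buckling occurs about the weak axis: I_min = h·b³/12 with b = 38.5 mm (the shorter side).
I_min = 95.2×38.5³/12 = 4.527×10^5 mm⁴
I = 4.527×10^5 mm⁴ = 4.527×10^-7 m⁴
Effective length L_e = K·L = 0.5 × 2.54 = 1.270 m
P_cr = π²EI / L_e² = π² × 12.6×10⁹ × 4.527×10^-7 / 1.270² = 3.491×10^4 N
Factor of safety n = P_cr / P = 34.906 / 5.50 = 6.35

n ≈ 6.35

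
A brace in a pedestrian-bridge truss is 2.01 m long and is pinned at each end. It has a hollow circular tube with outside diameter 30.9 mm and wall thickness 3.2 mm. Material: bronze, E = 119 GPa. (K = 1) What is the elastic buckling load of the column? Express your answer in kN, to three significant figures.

Inner diameter d_i = 30.9 − 2×3.2 = 24.50 mm
I = π(d_o⁴ − d_i⁴)/64 = π(30.9⁴ − 24.50⁴)/64 = 2.706×10^4 mm⁴
I = 2.706×10^4 mm⁴ = 2.706×10^-8 m⁴
Effective length L_e = K·L = 1 × 2.01 = 2.010 m
P_cr = π²EI / L_e² = π² × 119×10⁹ × 2.706×10^-8 / 2.010² = 7.868×10^3 N

P_cr ≈ 7.87 kN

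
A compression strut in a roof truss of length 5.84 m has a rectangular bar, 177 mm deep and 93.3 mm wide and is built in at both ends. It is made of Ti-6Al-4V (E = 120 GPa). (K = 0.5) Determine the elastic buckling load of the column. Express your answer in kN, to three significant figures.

P_cr ≈ 1660 kN

Buckling occurs about the weak axis: I_min = h·b³/12 with b = 93.3 mm (the shorter side).
I_min = 177×93.3³/12 = 1.198×10^7 mm⁴
I = 1.198×10^7 mm⁴ = 1.198×10^-5 m⁴
Effective length L_e = K·L = 0.5 × 5.84 = 2.920 m
P_cr = π²EI / L_e² = π² × 120×10⁹ × 1.198×10^-5 / 2.920² = 1.664×10^6 N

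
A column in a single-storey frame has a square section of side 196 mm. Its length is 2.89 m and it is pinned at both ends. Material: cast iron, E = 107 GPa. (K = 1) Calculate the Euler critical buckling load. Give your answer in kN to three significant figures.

P_cr ≈ 15600 kN

I = a⁴/12 = 196⁴/12 = 1.230×10^8 mm⁴
I = 1.230×10^8 mm⁴ = 1.230×10^-4 m⁴
Effective length L_e = K·L = 1 × 2.89 = 2.890 m
P_cr = π²EI / L_e² = π² × 107×10⁹ × 1.230×10^-4 / 2.890² = 1.555×10^7 N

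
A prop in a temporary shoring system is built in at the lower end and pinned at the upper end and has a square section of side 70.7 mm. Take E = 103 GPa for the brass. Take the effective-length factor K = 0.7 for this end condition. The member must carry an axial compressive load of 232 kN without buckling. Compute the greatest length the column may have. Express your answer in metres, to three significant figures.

I = a⁴/12 = 70.7⁴/12 = 2.082×10^6 mm⁴
I = 2.082×10^-6 m⁴
At the buckling limit P_cr = P = 2.320×10^5 N
From P_cr = π²EI/(K·L)²:  L = (1/K)·√(π²EI/P_cr) = (1/0.7)·√(π²×1.03×10^11×2.082×10^-6/2.320×10^5)
L = 4.31 m

L_max ≈ 4.31 m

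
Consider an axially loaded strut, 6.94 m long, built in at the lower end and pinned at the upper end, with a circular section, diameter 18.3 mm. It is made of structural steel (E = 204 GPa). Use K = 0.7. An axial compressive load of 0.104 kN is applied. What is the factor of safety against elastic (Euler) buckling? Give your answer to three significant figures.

n ≈ 4.52

I = πd⁴/64 = π×18.3⁴/64 = 5.505×10^3 mm⁴
I = 5.505×10^3 mm⁴ = 5.505×10^-9 m⁴
Effective length L_e = K·L = 0.7 × 6.94 = 4.858 m
P_cr = π²EI / L_e² = π² × 204×10⁹ × 5.505×10^-9 / 4.858² = 469.7 N
Factor of safety n = P_cr / P = 0.46967 / 0.104 = 4.52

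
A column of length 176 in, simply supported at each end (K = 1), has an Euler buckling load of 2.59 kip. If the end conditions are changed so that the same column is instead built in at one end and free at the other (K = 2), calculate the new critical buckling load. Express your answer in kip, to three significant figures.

P_cr ∝ 1/K², so P_cr,new = P_cr,old × (K_old/K_new)² = 2.59 × (1/2)²
= 2.59 × 0.2500 = 0.648 kip

P_cr ≈ 0.648 kip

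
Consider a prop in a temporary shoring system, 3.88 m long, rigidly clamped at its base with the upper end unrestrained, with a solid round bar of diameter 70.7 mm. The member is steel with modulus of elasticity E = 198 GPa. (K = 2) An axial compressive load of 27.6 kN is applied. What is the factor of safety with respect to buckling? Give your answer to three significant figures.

I = πd⁴/64 = π×70.7⁴/64 = 1.226×10^6 mm⁴
I = 1.226×10^6 mm⁴ = 1.226×10^-6 m⁴
Effective length L_e = K·L = 2 × 3.88 = 7.760 m
P_cr = π²EI / L_e² = π² × 198×10⁹ × 1.226×10^-6 / 7.760² = 3.980×10^4 N
Factor of safety n = P_cr / P = 39.801 / 27.6 = 1.44

n ≈ 1.44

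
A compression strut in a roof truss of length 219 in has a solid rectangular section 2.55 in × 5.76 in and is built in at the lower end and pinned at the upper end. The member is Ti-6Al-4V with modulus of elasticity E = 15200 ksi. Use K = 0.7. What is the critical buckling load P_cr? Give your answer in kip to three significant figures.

Buckling occurs about the weak axis: I_min = h·b³/12 with b = 2.55 in (the shorter side).
I_min = 5.76×2.55³/12 = 7.959 in⁴
Effective length L_e = K·L = 0.7 × 219 = 153.3 in
P_cr = π²EI / L_e² = π² × 15200×10³ × 7.959 / 153.3² = 5.081×10^4 lb

P_cr ≈ 50.8 kip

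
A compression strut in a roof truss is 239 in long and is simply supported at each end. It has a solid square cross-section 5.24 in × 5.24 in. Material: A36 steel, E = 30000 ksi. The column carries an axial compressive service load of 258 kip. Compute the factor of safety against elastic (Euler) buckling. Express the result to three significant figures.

n ≈ 1.26

I = a⁴/12 = 5.24⁴/12 = 62.83 in⁴
Effective length L_e = K·L = 1 × 239 = 239.0 in
P_cr = π²EI / L_e² = π² × 30000×10³ × 62.83 / 239.0² = 3.257×10^5 lb
Factor of safety n = P_cr / P = 325.66 / 258 = 1.26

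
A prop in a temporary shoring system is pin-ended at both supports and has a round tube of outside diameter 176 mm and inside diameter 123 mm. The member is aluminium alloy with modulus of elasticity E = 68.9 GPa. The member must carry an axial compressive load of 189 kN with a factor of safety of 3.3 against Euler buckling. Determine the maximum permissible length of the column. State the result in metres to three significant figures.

d_o = 176 mm, d_i = 123 mm
I = π(d_o⁴ − d_i⁴)/64 = π(176⁴ − 123.0⁴)/64 = 3.586×10^7 mm⁴
I = 3.586×10^-5 m⁴
Required critical load P_cr = n·P = 3.3 × 189 = 623.7 kN = 6.237×10^5 N
From P_cr = π²EI/(K·L)²:  L = (1/K)·√(π²EI/P_cr) = (1/1)·√(π²×6.89×10^10×3.586×10^-5/6.237×10^5)
L = 6.25 m

L_max ≈ 6.25 m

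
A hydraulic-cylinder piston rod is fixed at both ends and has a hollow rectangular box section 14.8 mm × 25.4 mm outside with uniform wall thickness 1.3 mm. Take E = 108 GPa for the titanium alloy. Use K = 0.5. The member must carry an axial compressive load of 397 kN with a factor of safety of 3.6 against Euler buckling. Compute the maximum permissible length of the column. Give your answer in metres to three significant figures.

Inner dimensions: h_i = 25.4 − 2×1.3 = 22.80 mm, b_i = 14.8 − 2×1.3 = 12.20 mm
Weak-axis I_min = (h_o·b_o³ − h_i·b_i³)/12 with b_o = 14.8, b_i = 12.20 mm (shorter outer/inner sides).
I_min = (25.4×14.8³ − 22.80×12.20³)/12 = 3.412×10^3 mm⁴
I = 3.412×10^-9 m⁴
Required critical load P_cr = n·P = 3.6 × 397 = 1429 kN = 1.429×10^6 N
From P_cr = π²EI/(K·L)²:  L = (1/K)·√(π²EI/P_cr) = (1/0.5)·√(π²×1.08×10^11×3.412×10^-9/1.429×10^6)
L = 0.101 m

L_max ≈ 0.101 m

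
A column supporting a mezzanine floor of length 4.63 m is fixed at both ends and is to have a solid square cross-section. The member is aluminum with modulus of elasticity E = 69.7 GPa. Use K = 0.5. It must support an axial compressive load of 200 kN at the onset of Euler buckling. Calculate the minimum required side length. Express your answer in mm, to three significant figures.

a ≈ 65.8 mm

L_e = K·L = 0.5 × 4.63 = 2.315 m
Required I = P_cr·L_e²/(π²E) = 2.000×10^5 × 2.315² / (π² × 6.97×10^10) = 1.558×10^-6 m⁴
I_req = 1.558×10^6 mm⁴
Solid square: I = a⁴/12  ⇒  a = (12I)^(1/4) = (12×1.558×10^6)^(1/4) = 65.8 mm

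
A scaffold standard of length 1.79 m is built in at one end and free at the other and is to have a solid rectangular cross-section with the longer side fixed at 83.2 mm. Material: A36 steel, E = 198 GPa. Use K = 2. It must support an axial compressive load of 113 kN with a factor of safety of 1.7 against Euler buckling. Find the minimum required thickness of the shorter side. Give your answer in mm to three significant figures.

Required P_cr = n·P = 1.7 × 113 = 192.1 kN
L_e = K·L = 2 × 1.79 = 3.580 m
Required I = P_cr·L_e²/(π²E) = 1.921×10^5 × 3.580² / (π² × 1.98×10^11) = 1.260×10^-6 m⁴
I_req = 1.260×10^6 mm⁴
Rectangle, weak axis: I_min = h·b³/12 with h = 83.2 mm fixed  ⇒  b = (12I/h)^(1/3) = 56.6 mm

b ≈ 56.6 mm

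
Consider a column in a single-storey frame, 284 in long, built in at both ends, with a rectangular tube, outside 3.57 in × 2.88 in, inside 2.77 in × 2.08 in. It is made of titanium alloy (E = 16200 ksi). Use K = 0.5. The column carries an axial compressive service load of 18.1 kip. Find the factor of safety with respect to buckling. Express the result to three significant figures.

n ≈ 2.20

Weak-axis I_min = (h_o·b_o³ − h_i·b_i³)/12 with b_o = 2.88, b_i = 2.080 in (shorter outer/inner sides).
I_min = (3.57×2.88³ − 2.770×2.080³)/12 = 5.029 in⁴
Effective length L_e = K·L = 0.5 × 284 = 142.0 in
P_cr = π²EI / L_e² = π² × 16200×10³ × 5.029 / 142.0² = 3.988×10^4 lb
Factor of safety n = P_cr / P = 39.880 / 18.1 = 2.20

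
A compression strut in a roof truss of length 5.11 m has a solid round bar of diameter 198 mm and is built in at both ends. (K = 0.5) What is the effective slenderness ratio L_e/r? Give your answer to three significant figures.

λ ≈ 51.6

For a solid circle r = d/4 = 198/4 = 49.50 mm
L_e = K·L = 0.5 × 5.11 m = 2.555 m = 2555.0 mm
λ = L_e / r_min = 2555.0 / 49.50 = 51.6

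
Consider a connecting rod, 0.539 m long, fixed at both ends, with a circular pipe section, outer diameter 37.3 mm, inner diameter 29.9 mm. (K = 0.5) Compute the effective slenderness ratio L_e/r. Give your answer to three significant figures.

λ ≈ 22.6

d_o = 37.3 mm, d_i = 29.9 mm
I = π(d_o⁴ − d_i⁴)/64 = π(37.3⁴ − 29.90⁴)/64 = 5.578×10^4 mm⁴
A = 390.6 mm²;  r_min = √(I/A) = √(5.578×10^4/390.6) = 11.95 mm
L_e = K·L = 0.5 × 0.539 m = 0.2695 m = 269.50 mm
λ = L_e / r_min = 269.50 / 11.95 = 22.6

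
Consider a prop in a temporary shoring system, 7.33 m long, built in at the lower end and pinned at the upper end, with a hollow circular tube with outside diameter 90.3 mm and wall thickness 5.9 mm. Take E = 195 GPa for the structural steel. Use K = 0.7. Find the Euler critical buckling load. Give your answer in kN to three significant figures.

P_cr ≈ 102 kN

Inner diameter d_i = 90.3 − 2×5.9 = 78.50 mm
I = π(d_o⁴ − d_i⁴)/64 = π(90.3⁴ − 78.50⁴)/64 = 1.400×10^6 mm⁴
I = 1.400×10^6 mm⁴ = 1.400×10^-6 m⁴
Effective length L_e = K·L = 0.7 × 7.33 = 5.131 m
P_cr = π²EI / L_e² = π² × 195×10⁹ × 1.400×10^-6 / 5.131² = 1.023×10^5 N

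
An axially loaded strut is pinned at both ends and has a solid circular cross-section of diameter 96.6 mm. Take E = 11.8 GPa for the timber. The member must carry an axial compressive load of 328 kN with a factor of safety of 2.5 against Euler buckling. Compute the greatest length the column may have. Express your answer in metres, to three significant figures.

I = πd⁴/64 = π×96.6⁴/64 = 4.274×10^6 mm⁴
I = 4.274×10^-6 m⁴
Required critical load P_cr = n·P = 2.5 × 328 = 820.0 kN = 8.200×10^5 N
From P_cr = π²EI/(K·L)²:  L = (1/K)·√(π²EI/P_cr) = (1/1)·√(π²×1.18×10^10×4.274×10^-6/8.200×10^5)
L = 0.779 m

L_max ≈ 0.779 m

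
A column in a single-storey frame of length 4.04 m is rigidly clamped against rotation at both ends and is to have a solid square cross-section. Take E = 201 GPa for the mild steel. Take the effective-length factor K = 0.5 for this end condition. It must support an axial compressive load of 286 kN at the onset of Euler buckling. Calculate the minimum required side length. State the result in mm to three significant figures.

L_e = K·L = 0.5 × 4.04 = 2.020 m
Required I = P_cr·L_e²/(π²E) = 2.860×10^5 × 2.020² / (π² × 2.01×10^11) = 5.883×10^-7 m⁴
I_req = 5.883×10^5 mm⁴
Solid square: I = a⁴/12  ⇒  a = (12I)^(1/4) = (12×5.883×10^5)^(1/4) = 51.5 mm

a ≈ 51.5 mm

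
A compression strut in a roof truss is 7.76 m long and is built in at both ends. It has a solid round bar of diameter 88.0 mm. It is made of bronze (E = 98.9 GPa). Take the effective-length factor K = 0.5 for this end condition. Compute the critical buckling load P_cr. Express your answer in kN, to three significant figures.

I = πd⁴/64 = π×88.0⁴/64 = 2.944×10^6 mm⁴
I = 2.944×10^6 mm⁴ = 2.944×10^-6 m⁴
Effective length L_e = K·L = 0.5 × 7.76 = 3.880 m
P_cr = π²EI / L_e² = π² × 98.9×10⁹ × 2.944×10^-6 / 3.880² = 1.909×10^5 N

P_cr ≈ 191 kN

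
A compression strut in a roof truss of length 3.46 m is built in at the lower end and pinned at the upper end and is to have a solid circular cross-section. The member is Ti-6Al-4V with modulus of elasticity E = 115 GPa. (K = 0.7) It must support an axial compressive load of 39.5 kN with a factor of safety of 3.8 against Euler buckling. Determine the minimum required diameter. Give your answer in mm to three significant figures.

Required P_cr = n·P = 3.8 × 39.5 = 150.1 kN
L_e = K·L = 0.7 × 3.46 = 2.422 m
Required I = P_cr·L_e²/(π²E) = 1.501×10^5 × 2.422² / (π² × 1.15×10^11) = 7.758×10^-7 m⁴
I_req = 7.758×10^5 mm⁴
Solid circle: I = πd⁴/64  ⇒  d = (64I/π)^(1/4) = (64×7.758×10^5/π)^(1/4) = 63.1 mm

d ≈ 63.1 mm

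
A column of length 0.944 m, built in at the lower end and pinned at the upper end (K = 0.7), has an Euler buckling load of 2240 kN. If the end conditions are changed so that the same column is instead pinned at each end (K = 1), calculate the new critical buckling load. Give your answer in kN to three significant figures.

P_cr ≈ 1100 kN

P_cr ∝ 1/K², so P_cr,new = P_cr,old × (K_old/K_new)² = 2240 × (0.7/1)²
= 2240 × 0.4900 = 1100 kN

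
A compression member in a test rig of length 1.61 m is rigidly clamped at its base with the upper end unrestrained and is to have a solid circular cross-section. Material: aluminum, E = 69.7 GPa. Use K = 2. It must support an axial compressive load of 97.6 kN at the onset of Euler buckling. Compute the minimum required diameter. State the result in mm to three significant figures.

L_e = K·L = 2 × 1.61 = 3.220 m
Required I = P_cr·L_e²/(π²E) = 9.760×10^4 × 3.220² / (π² × 6.97×10^10) = 1.471×10^-6 m⁴
I_req = 1.471×10^6 mm⁴
Solid circle: I = πd⁴/64  ⇒  d = (64I/π)^(1/4) = (64×1.471×10^6/π)^(1/4) = 74.0 mm

d ≈ 74.0 mm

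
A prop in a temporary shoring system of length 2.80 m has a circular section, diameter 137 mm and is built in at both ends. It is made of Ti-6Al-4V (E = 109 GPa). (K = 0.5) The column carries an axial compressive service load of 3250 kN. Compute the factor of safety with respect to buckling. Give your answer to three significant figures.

I = πd⁴/64 = π×137⁴/64 = 1.729×10^7 mm⁴
I = 1.729×10^7 mm⁴ = 1.729×10^-5 m⁴
Effective length L_e = K·L = 0.5 × 2.80 = 1.400 m
P_cr = π²EI / L_e² = π² × 109×10⁹ × 1.729×10^-5 / 1.400² = 9.491×10^6 N
Factor of safety n = P_cr / P = 9491.2 / 3250 = 2.92

n ≈ 2.92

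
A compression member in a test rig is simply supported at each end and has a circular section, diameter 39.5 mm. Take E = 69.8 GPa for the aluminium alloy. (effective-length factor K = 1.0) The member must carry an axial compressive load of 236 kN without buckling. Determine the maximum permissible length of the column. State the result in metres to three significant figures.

L_max ≈ 0.591 m

I = πd⁴/64 = π×39.5⁴/64 = 1.195×10^5 mm⁴
I = 1.195×10^-7 m⁴
At the buckling limit P_cr = P = 2.360×10^5 N
From P_cr = π²EI/(K·L)²:  L = (1/K)·√(π²EI/P_cr) = (1/1)·√(π²×6.98×10^10×1.195×10^-7/2.360×10^5)
L = 0.591 m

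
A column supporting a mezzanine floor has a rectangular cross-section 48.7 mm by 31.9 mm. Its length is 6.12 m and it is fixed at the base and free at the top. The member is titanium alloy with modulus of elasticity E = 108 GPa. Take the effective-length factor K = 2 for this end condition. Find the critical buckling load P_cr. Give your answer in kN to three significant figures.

P_cr ≈ 0.937 kN

Buckling occurs about the weak axis: I_min = h·b³/12 with b = 31.9 mm (the shorter side).
I_min = 48.7×31.9³/12 = 1.317×10^5 mm⁴
I = 1.317×10^5 mm⁴ = 1.317×10^-7 m⁴
Effective length L_e = K·L = 2 × 6.12 = 12.24 m
P_cr = π²EI / L_e² = π² × 108×10⁹ × 1.317×10^-7 / 12.24² = 937.3 N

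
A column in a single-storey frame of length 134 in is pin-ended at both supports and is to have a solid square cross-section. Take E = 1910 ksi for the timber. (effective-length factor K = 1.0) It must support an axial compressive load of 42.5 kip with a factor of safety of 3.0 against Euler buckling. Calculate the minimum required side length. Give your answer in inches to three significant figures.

a ≈ 6.18 in

Required P_cr = n·P = 3.0 × 42.5 = 127.5 kip
L_e = K·L = 1 × 134 = 134.0 in
Required I = P_cr·L_e²/(π²E) = 1.275×10^5 × 134.0² / (π² × 1.91×10^6) = 121.4 in⁴
Solid square: I = a⁴/12  ⇒  a = (12I)^(1/4) = (12×121.4)^(1/4) = 6.18 in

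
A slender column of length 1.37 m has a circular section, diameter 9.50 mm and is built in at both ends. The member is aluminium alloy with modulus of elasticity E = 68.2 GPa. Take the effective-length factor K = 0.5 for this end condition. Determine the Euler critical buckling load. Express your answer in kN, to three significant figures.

I = πd⁴/64 = π×9.50⁴/64 = 399.8 mm⁴
I = 399.8 mm⁴ = 3.998×10^-10 m⁴
Effective length L_e = K·L = 0.5 × 1.37 = 0.6850 m
P_cr = π²EI / L_e² = π² × 68.2×10⁹ × 3.998×10^-10 / 0.6850² = 573.5 N

P_cr ≈ 0.574 kN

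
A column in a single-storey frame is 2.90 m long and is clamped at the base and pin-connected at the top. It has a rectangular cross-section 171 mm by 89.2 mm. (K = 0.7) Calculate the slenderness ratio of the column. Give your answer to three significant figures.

λ ≈ 78.8

For a rectangle r_min = b/√12 = 89.2/√12 = 25.75 mm
L_e = K·L = 0.7 × 2.90 m = 2.030 m = 2030.0 mm
λ = L_e / r_min = 2030.0 / 25.75 = 78.8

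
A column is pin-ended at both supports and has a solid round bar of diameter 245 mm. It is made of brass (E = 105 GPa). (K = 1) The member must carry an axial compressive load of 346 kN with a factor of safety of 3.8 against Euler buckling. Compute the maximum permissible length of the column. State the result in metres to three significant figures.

I = πd⁴/64 = π×245⁴/64 = 1.769×10^8 mm⁴
I = 1.769×10^-4 m⁴
Required critical load P_cr = n·P = 3.8 × 346 = 1315 kN = 1.315×10^6 N
From P_cr = π²EI/(K·L)²:  L = (1/K)·√(π²EI/P_cr) = (1/1)·√(π²×1.05×10^11×1.769×10^-4/1.315×10^6)
L = 11.8 m

L_max ≈ 11.8 m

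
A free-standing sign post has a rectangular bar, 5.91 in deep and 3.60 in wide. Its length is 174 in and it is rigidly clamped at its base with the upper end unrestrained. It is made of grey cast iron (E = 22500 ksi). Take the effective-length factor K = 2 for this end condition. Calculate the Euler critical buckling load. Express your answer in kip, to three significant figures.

P_cr ≈ 42.1 kip

Buckling occurs about the weak axis: I_min = h·b³/12 with b = 3.60 in (the shorter side).
I_min = 5.91×3.60³/12 = 22.98 in⁴
Effective length L_e = K·L = 2 × 174 = 348.0 in
P_cr = π²EI / L_e² = π² × 22500×10³ × 22.98 / 348.0² = 4.213×10^4 lb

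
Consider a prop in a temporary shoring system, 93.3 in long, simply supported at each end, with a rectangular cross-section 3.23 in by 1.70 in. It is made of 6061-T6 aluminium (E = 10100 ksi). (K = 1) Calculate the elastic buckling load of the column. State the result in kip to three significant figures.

Buckling occurs about the weak axis: I_min = h·b³/12 with b = 1.70 in (the shorter side).
I_min = 3.23×1.70³/12 = 1.322 in⁴
Effective length L_e = K·L = 1 × 93.3 = 93.30 in
P_cr = π²EI / L_e² = π² × 10100×10³ × 1.322 / 93.30² = 1.514×10^4 lb

P_cr ≈ 15.1 kip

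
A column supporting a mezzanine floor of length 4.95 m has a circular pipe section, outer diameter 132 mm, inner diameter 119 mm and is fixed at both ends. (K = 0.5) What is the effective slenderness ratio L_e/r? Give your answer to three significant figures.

λ ≈ 55.7

d_o = 132 mm, d_i = 119 mm
I = π(d_o⁴ − d_i⁴)/64 = π(132⁴ − 119.0⁴)/64 = 5.059×10^6 mm⁴
A = 2.563×10^3 mm²;  r_min = √(I/A) = √(5.059×10^6/2.563×10^3) = 44.43 mm
L_e = K·L = 0.5 × 4.95 m = 2.475 m = 2475.0 mm
λ = L_e / r_min = 2475.0 / 44.43 = 55.7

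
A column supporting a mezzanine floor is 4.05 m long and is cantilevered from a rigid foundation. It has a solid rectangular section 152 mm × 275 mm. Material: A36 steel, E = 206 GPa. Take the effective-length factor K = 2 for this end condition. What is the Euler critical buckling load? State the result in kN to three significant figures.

P_cr ≈ 2490 kN

Buckling occurs about the weak axis: I_min = h·b³/12 with b = 152 mm (the shorter side).
I_min = 275×152³/12 = 8.048×10^7 mm⁴
I = 8.048×10^7 mm⁴ = 8.048×10^-5 m⁴
Effective length L_e = K·L = 2 × 4.05 = 8.100 m
P_cr = π²EI / L_e² = π² × 206×10⁹ × 8.048×10^-5 / 8.100² = 2.494×10^6 N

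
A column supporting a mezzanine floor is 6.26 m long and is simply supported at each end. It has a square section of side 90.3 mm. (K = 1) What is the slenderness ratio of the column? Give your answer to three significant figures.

λ ≈ 240

For a square r = a/√12 = 90.3/√12 = 26.07 mm
L_e = K·L = 1 × 6.26 m = 6.260 m = 6260.0 mm
λ = L_e / r_min = 6260.0 / 26.07 = 240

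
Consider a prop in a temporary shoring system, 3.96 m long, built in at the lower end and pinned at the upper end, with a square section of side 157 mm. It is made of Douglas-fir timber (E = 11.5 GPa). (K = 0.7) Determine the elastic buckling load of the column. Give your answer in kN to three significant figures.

P_cr ≈ 748 kN

I = a⁴/12 = 157⁴/12 = 5.063×10^7 mm⁴
I = 5.063×10^7 mm⁴ = 5.063×10^-5 m⁴
Effective length L_e = K·L = 0.7 × 3.96 = 2.772 m
P_cr = π²EI / L_e² = π² × 11.5×10⁹ × 5.063×10^-5 / 2.772² = 7.479×10^5 N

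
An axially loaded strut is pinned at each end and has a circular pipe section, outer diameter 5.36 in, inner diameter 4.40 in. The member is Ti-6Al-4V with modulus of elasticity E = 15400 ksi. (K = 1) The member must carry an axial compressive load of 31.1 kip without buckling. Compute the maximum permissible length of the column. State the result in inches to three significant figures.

d_o = 5.36 in, d_i = 4.40 in
I = π(d_o⁴ − d_i⁴)/64 = π(5.36⁴ − 4.400⁴)/64 = 22.12 in⁴
At the buckling limit P_cr = P = 3.110×10^4 lb
From P_cr = π²EI/(K·L)²:  L = (1/K)·√(π²EI/P_cr) = (1/1)·√(π²×1.54×10^7×22.12/3.110×10^4)
L = 329 in

L_max ≈ 329 in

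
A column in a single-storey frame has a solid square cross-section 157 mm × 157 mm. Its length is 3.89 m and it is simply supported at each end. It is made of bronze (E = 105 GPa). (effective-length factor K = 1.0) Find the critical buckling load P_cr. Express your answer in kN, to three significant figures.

I = a⁴/12 = 157⁴/12 = 5.063×10^7 mm⁴
I = 5.063×10^7 mm⁴ = 5.063×10^-5 m⁴
Effective length L_e = K·L = 1 × 3.89 = 3.890 m
P_cr = π²EI / L_e² = π² × 105×10⁹ × 5.063×10^-5 / 3.890² = 3.467×10^6 N

P_cr ≈ 3470 kN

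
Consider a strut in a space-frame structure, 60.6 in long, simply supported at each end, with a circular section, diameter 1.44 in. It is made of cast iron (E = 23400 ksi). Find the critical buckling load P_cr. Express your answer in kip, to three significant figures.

I = πd⁴/64 = π×1.44⁴/64 = 0.2111 in⁴
Effective length L_e = K·L = 1 × 60.6 = 60.60 in
P_cr = π²EI / L_e² = π² × 23400×10³ × 0.2111 / 60.60² = 1.327×10^4 lb

P_cr ≈ 13.3 kip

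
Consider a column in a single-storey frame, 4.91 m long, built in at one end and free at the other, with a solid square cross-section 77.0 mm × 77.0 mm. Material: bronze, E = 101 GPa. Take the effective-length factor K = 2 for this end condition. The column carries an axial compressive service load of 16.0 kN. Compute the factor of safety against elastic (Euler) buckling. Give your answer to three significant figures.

n ≈ 1.89

I = a⁴/12 = 77.0⁴/12 = 2.929×10^6 mm⁴
I = 2.929×10^6 mm⁴ = 2.929×10^-6 m⁴
Effective length L_e = K·L = 2 × 4.91 = 9.820 m
P_cr = π²EI / L_e² = π² × 101×10⁹ × 2.929×10^-6 / 9.820² = 3.028×10^4 N
Factor of safety n = P_cr / P = 30.282 / 16.0 = 1.89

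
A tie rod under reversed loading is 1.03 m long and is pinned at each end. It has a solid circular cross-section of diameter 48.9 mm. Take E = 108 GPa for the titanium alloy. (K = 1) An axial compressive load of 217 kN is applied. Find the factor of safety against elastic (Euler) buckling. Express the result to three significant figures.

n ≈ 1.30

I = πd⁴/64 = π×48.9⁴/64 = 2.807×10^5 mm⁴
I = 2.807×10^5 mm⁴ = 2.807×10^-7 m⁴
Effective length L_e = K·L = 1 × 1.03 = 1.030 m
P_cr = π²EI / L_e² = π² × 108×10⁹ × 2.807×10^-7 / 1.030² = 2.820×10^5 N
Factor of safety n = P_cr / P = 282.00 / 217 = 1.30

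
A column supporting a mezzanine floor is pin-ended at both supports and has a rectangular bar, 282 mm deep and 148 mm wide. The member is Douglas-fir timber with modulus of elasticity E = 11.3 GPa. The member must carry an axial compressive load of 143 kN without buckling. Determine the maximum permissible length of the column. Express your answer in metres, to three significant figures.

Buckling occurs about the weak axis: I_min = h·b³/12 with b = 148 mm (the shorter side).
I_min = 282×148³/12 = 7.618×10^7 mm⁴
I = 7.618×10^-5 m⁴
At the buckling limit P_cr = P = 1.430×10^5 N
From P_cr = π²EI/(K·L)²:  L = (1/K)·√(π²EI/P_cr) = (1/1)·√(π²×1.13×10^10×7.618×10^-5/1.430×10^5)
L = 7.71 m

L_max ≈ 7.71 m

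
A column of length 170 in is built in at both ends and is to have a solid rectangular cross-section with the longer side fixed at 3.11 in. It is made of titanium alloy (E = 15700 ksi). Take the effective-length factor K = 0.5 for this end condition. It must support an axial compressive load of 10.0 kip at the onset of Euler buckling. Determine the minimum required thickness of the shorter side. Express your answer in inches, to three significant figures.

L_e = K·L = 0.5 × 170 = 85.00 in
Required I = P_cr·L_e²/(π²E) = 1.000×10^4 × 85.00² / (π² × 1.57×10^7) = 0.4663 in⁴
Rectangle, weak axis: I_min = h·b³/12 with h = 3.11 in fixed  ⇒  b = (12I/h)^(1/3) = 1.22 in

b ≈ 1.22 in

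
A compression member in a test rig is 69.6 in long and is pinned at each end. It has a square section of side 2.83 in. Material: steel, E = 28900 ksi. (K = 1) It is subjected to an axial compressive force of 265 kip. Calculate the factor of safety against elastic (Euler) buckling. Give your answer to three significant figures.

I = a⁴/12 = 2.83⁴/12 = 5.345 in⁴
Effective length L_e = K·L = 1 × 69.6 = 69.60 in
P_cr = π²EI / L_e² = π² × 28900×10³ × 5.345 / 69.60² = 3.147×10^5 lb
Factor of safety n = P_cr / P = 314.73 / 265 = 1.19

n ≈ 1.19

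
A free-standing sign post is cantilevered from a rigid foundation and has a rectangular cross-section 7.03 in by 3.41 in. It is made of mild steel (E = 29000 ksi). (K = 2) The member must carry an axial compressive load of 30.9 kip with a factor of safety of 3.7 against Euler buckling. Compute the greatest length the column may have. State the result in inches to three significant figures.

L_max ≈ 121 in

Buckling occurs about the weak axis: I_min = h·b³/12 with b = 3.41 in (the shorter side).
I_min = 7.03×3.41³/12 = 23.23 in⁴
Required critical load P_cr = n·P = 3.7 × 30.9 = 114.3 kip = 1.143×10^5 lb
From P_cr = π²EI/(K·L)²:  L = (1/K)·√(π²EI/P_cr) = (1/2)·√(π²×2.90×10^7×23.23/1.143×10^5)
L = 121 in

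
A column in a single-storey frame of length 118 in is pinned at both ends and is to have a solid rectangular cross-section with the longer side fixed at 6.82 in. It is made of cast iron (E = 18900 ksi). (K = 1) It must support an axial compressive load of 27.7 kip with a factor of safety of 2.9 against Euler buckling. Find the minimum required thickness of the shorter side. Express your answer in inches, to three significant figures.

Required P_cr = n·P = 2.9 × 27.7 = 80.33 kip
L_e = K·L = 1 × 118 = 118.0 in
Required I = P_cr·L_e²/(π²E) = 8.033×10^4 × 118.0² / (π² × 1.89×10^7) = 5.996 in⁴
Rectangle, weak axis: I_min = h·b³/12 with h = 6.82 in fixed  ⇒  b = (12I/h)^(1/3) = 2.19 in

b ≈ 2.19 in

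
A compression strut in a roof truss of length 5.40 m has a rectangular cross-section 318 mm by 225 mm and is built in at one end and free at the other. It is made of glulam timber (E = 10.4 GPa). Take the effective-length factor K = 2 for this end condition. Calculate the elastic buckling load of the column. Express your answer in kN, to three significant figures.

P_cr ≈ 266 kN

Buckling occurs about the weak axis: I_min = h·b³/12 with b = 225 mm (the shorter side).
I_min = 318×225³/12 = 3.019×10^8 mm⁴
I = 3.019×10^8 mm⁴ = 3.019×10^-4 m⁴
Effective length L_e = K·L = 2 × 5.40 = 10.80 m
P_cr = π²EI / L_e² = π² × 10.4×10⁹ × 3.019×10^-4 / 10.80² = 2.656×10^5 N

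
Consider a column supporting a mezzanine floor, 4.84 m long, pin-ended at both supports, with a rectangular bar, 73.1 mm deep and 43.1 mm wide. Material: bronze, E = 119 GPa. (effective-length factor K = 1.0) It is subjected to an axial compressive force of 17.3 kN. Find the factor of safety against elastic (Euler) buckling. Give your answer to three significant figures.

n ≈ 1.41

Buckling occurs about the weak axis: I_min = h·b³/12 with b = 43.1 mm (the shorter side).
I_min = 73.1×43.1³/12 = 4.877×10^5 mm⁴
I = 4.877×10^5 mm⁴ = 4.877×10^-7 m⁴
Effective length L_e = K·L = 1 × 4.84 = 4.840 m
P_cr = π²EI / L_e² = π² × 119×10⁹ × 4.877×10^-7 / 4.840² = 2.445×10^4 N
Factor of safety n = P_cr / P = 24.453 / 17.3 = 1.41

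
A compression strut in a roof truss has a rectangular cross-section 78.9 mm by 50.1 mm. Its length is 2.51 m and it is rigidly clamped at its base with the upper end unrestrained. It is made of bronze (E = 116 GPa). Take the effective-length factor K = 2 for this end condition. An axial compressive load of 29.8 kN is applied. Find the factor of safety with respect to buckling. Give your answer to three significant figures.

Buckling occurs about the weak axis: I_min = h·b³/12 with b = 50.1 mm (the shorter side).
I_min = 78.9×50.1³/12 = 8.268×10^5 mm⁴
I = 8.268×10^5 mm⁴ = 8.268×10^-7 m⁴
Effective length L_e = K·L = 2 × 2.51 = 5.020 m
P_cr = π²EI / L_e² = π² × 116×10⁹ × 8.268×10^-7 / 5.020² = 3.756×10^4 N
Factor of safety n = P_cr / P = 37.563 / 29.8 = 1.26

n ≈ 1.26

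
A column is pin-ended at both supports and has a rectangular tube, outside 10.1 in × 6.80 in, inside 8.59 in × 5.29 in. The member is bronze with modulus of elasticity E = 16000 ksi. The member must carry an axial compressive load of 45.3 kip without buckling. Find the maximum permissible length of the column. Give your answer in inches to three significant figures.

Weak-axis I_min = (h_o·b_o³ − h_i·b_i³)/12 with b_o = 6.80, b_i = 5.290 in (shorter outer/inner sides).
I_min = (10.1×6.80³ − 8.590×5.290³)/12 = 158.7 in⁴
At the buckling limit P_cr = P = 4.530×10^4 lb
From P_cr = π²EI/(K·L)²:  L = (1/K)·√(π²EI/P_cr) = (1/1)·√(π²×1.60×10^7×158.7/4.530×10^4)
L = 744 in

L_max ≈ 744 in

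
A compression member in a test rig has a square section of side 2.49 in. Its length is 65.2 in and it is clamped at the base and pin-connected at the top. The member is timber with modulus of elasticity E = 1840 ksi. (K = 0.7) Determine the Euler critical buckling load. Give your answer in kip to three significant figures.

I = a⁴/12 = 2.49⁴/12 = 3.203 in⁴
Effective length L_e = K·L = 0.7 × 65.2 = 45.64 in
P_cr = π²EI / L_e² = π² × 1840×10³ × 3.203 / 45.64² = 2.793×10^4 lb

P_cr ≈ 27.9 kip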